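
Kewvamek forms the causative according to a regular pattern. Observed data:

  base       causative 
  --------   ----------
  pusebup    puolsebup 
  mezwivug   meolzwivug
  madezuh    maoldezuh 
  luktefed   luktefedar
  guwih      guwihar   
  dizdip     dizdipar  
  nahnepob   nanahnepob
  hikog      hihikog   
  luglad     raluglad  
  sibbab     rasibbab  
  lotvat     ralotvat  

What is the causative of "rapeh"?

rapehar

madezuh and guwih both end in -h yet inflect differently (maoldezuh, guwihar), so the final letter is not what conditions the rule; the last vowel is.
"rapeh" has last vowel 'e'. The one such stem in the data (luktefed → luktefedar) adds -ar, so the same rule applies.
The other patterns: stems whose last vowel is 'u' insert -ol- after the first vowel; stems whose last vowel is 'o' repeat the first consonant+vowel as a prefix; stems whose last vowel is 'a' add the prefix ra-.
So rapeh → rapehar.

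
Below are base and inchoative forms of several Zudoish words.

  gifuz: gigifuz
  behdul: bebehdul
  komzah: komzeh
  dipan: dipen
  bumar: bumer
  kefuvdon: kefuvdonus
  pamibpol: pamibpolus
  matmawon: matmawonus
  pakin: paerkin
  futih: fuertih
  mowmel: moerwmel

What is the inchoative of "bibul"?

dipan and kefuvdon both end in -n yet inflect differently (dipen, kefuvdonus), so the final letter is not what conditions the rule; the last vowel is.
"bibul" has last vowel 'u'. The stems whose last vowel is 'u' (gifuz → gigifuz, behdul → bebehdul) repeat the first consonant+vowel as a prefix.
The other patterns: stems whose last vowel is 'a' change the last vowel to 'e'; stems whose last vowel is 'o' add -us; stems whose last vowel is 'e' or 'i' insert -er- after the first vowel.
So bibul → bibibul.

bibibul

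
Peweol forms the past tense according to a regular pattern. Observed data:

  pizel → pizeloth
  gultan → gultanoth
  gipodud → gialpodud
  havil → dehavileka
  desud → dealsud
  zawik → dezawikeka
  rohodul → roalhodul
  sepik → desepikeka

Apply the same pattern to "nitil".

denitileka

"nitil" has last vowel 'i'. The stems whose last vowel is 'i' (zawik → dezawikeka, sepik → desepikeka, havil → dehavileka) add de- … -eka around the stem.
So nitil → denitileka.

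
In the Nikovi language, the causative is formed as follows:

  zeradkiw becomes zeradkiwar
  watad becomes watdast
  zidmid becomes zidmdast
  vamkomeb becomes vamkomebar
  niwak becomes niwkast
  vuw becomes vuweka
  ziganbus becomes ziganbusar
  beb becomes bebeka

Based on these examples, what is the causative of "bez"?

"bez" has 1 vowel. The stems with 1 vowel (beb → bebeka, vuw → vuweka) add -eka.
So bez → bezeka.

bezeka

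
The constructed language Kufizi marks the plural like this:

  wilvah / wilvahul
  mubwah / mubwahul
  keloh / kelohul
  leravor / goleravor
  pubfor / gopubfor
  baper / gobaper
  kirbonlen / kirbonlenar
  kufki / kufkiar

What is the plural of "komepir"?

gokomepir

keloh and leravor both have last vowel 'o' yet inflect differently (kelohul, goleravor), so the last vowel is not what conditions the rule; the final letter is.
"komepir" ends in -r. The stems ending in -r (leravor → goleravor, pubfor → gopubfor, baper → gobaper) add the prefix go-.
The other patterns: stems ending in -h add -ul; stems ending in -i or -n add -ar.
So komepir → gokomepir.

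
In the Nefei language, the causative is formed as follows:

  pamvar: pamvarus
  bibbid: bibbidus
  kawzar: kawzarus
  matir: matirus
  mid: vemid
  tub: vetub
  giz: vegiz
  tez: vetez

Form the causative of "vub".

vevub

bibbid and mid both end in -d yet inflect differently (bibbidus, vemid), so the final letter is not what conditions the rule; the number of vowels is.
"vub" has 1 vowel. The stems with 1 vowel (mid → vemid, tub → vetub, giz → vegiz) add the prefix ve-.
So vub → vevub.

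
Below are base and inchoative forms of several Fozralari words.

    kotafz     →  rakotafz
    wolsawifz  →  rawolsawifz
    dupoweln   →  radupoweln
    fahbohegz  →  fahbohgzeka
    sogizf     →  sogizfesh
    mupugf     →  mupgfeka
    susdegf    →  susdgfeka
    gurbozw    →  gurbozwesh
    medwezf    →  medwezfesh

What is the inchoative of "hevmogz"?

hevmgzeka

"hevmogz" has second-to-last letter 'g'. The stems whose second-to-last letter is 'g' (susdegf → susdgfeka, fahbohegz → fahbohgzeka, mupugf → mupgfeka) delete the last vowel and add -eka.
So hevmogz → hevmgzeka.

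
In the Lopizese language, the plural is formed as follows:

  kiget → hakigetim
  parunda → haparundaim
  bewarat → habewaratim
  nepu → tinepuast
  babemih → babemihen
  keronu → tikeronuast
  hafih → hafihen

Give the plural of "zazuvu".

keronu and kiget both begin with k- yet inflect differently (tikeronuast, hakigetim), so the first letter is not what conditions the rule; the final letter is.
"zazuvu" ends in -u. The stems ending in -u (keronu → tikeronuast, nepu → tinepuast) add ti- … -ast around the stem.
The other patterns: stems ending in -h add -en; stems ending in -a or -t add ha- … -im around the stem.
So zazuvu → tizazuvuast.

tizazuvuast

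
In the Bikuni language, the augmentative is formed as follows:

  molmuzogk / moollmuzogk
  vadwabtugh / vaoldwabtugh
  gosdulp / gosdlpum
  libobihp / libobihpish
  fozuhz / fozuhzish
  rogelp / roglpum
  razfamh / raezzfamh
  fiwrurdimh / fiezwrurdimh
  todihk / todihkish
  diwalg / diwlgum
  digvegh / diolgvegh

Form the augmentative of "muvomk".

muezvomk

todihk and molmuzogk both end in -k yet inflect differently (todihkish, moollmuzogk), so the final letter is not what conditions the rule; the second-to-last letter is.
"muvomk" has second-to-last letter 'm'. The stems whose second-to-last letter is 'm' (razfamh → raezzfamh, fiwrurdimh → fiezwrurdimh) insert -ez- after the first vowel.
The other patterns: stems whose second-to-last letter is 'h' add -ish; stems whose second-to-last letter is 'g' insert -ol- after the first vowel; stems whose second-to-last letter is 'l' delete the last vowel and add -um.
So muvomk → muezvomk.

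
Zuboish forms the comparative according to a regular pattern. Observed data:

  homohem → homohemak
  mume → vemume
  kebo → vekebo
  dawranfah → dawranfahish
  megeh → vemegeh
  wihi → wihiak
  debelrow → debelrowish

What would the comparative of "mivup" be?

dawranfah and megeh both end in -h yet inflect differently (dawranfahish, vemegeh), so the final letter is not what conditions the rule; the first letter is.
"mivup" begins with m-. The stems beginning with m- (megeh → vemegeh, mume → vemume) add the prefix ve-.
So mivup → vemivup.

vemivup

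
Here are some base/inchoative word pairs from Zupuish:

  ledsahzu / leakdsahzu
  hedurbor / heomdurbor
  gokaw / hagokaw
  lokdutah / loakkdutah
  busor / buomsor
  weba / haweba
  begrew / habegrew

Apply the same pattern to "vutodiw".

havutodiw

weba and lokdutah both have last vowel 'a' yet inflect differently (haweba, loakkdutah), so the last vowel is not what conditions the rule; the final letter is.
"vutodiw" ends in -w. The stems ending in -w (begrew → habegrew, gokaw → hagokaw) add the prefix ha-.
The other patterns: stems ending in -r insert -om- after the first vowel; stems ending in -h or -u insert -ak- after the first vowel.
So vutodiw → havutodiw.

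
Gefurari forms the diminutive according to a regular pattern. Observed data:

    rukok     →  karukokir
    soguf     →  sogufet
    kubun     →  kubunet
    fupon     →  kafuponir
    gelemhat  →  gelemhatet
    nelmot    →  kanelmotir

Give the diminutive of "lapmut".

fupon and kubun both end in -n yet inflect differently (kafuponir, kubunet), so the final letter is not what conditions the rule; the last vowel is.
"lapmut" has last vowel 'u'. The stems whose last vowel is 'u' (kubun → kubunet, soguf → sogufet) add -et.
So lapmut → lapmutet.

lapmutet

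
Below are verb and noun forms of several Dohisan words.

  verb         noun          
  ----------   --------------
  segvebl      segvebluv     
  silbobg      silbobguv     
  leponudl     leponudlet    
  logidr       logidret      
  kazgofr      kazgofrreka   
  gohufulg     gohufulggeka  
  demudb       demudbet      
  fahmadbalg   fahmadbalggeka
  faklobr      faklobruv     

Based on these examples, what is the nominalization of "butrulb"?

butrulbbeka

leponudl and segvebl both end in -l yet inflect differently (leponudlet, segvebluv), so the final letter is not what conditions the rule; the second-to-last letter is.
"butrulb" has second-to-last letter 'l'. The stems whose second-to-last letter is 'l' (fahmadbalg → fahmadbalggeka, gohufulg → gohufulggeka) double the final consonant and add -eka.
The other patterns: stems whose second-to-last letter is 'd' add -et; stems whose second-to-last letter is 'b' add -uv.
So butrulb → butrulbbeka.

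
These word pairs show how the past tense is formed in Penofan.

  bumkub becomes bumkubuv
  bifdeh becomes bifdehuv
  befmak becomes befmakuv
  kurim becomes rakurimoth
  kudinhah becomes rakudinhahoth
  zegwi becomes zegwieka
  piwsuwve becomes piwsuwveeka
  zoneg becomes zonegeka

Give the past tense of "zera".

zeraeka

bifdeh and kudinhah both end in -h yet inflect differently (bifdehuv, rakudinhahoth), so the final letter is not what conditions the rule; the first letter is.
"zera" begins with z-. The stems beginning with z- (zegwi → zegwieka, zoneg → zonegeka) add -eka.
So zera → zeraeka.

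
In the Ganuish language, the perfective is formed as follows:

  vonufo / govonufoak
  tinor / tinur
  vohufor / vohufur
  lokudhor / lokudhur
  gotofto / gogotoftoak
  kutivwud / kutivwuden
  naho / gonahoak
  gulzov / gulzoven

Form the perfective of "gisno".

gogisnoak

"gisno" ends in -o. The stems ending in -o (naho → gonahoak, gotofto → gogotoftoak, vonufo → govonufoak) add go- … -ak around the stem.
The other patterns: stems ending in -r change the last vowel to 'u'; stems ending in -d or -v add -en.
So gisno → gogisnoak.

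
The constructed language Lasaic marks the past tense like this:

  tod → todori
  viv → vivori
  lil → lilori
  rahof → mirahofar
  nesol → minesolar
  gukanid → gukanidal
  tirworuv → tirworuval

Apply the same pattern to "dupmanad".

lil and nesol both end in -l yet inflect differently (lilori, minesolar), so the final letter is not what conditions the rule; the number of vowels is.
"dupmanad" has 3 vowels. The stems with 3 vowels (gukanid → gukanidal, tirworuv → tirworuval) add -al.
So dupmanad → dupmanadal.

dupmanadal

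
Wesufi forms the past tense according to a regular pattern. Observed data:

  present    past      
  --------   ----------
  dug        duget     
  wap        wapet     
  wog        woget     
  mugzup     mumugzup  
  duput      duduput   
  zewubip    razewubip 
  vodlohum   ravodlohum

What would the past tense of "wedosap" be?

rawedosap

"wedosap" has 3 vowels. The stems with 3 vowels (zewubip → razewubip, vodlohum → ravodlohum) add the prefix ra-.
So wedosap → rawedosap.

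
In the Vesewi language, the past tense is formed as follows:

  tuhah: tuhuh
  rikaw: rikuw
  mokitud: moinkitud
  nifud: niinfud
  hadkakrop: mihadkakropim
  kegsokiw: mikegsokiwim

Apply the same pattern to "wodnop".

"wodnop" has last vowel 'o'. The one such stem in the data (hadkakrop → mihadkakropim) adds mi- … -im around the stem, so the same rule applies.
The other patterns: stems whose last vowel is 'a' change the last vowel to 'u'; stems whose last vowel is 'u' insert -in- after the first vowel.
So wodnop → miwodnopim.

miwodnopim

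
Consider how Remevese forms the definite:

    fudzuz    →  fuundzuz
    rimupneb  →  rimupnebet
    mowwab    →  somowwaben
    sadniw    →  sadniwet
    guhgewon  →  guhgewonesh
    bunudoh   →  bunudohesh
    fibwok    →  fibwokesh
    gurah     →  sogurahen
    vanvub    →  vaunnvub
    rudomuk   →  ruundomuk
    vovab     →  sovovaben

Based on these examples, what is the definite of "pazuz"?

paunzuz

"pazuz" has last vowel 'u'. The stems whose last vowel is 'u' (vanvub → vaunnvub, fudzuz → fuundzuz, rudomuk → ruundomuk) insert -un- after the first vowel.
The other patterns: stems whose last vowel is 'o' add -esh; stems whose last vowel is 'a' add so- … -en around the stem; stems whose last vowel is 'e' or 'i' add -et.
So pazuz → paunzuz.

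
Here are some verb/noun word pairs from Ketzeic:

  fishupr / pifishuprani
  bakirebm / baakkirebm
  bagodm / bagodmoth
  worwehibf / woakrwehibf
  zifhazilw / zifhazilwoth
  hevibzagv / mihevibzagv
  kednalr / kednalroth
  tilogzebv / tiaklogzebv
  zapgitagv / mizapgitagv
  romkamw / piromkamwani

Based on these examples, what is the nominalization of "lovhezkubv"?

loakvhezkubv

tilogzebv and zapgitagv both end in -v yet inflect differently (tiaklogzebv, mizapgitagv), so the final letter is not what conditions the rule; the second-to-last letter is.
"lovhezkubv" has second-to-last letter 'b'. The stems whose second-to-last letter is 'b' (bakirebm → baakkirebm, tilogzebv → tiaklogzebv, worwehibf → woakrwehibf) insert -ak- after the first vowel.
So lovhezkubv → loakvhezkubv.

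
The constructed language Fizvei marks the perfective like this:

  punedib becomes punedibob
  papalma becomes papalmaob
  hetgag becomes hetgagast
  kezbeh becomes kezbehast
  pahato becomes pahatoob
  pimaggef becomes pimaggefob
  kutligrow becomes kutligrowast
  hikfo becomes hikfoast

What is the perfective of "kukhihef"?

pahato and hikfo both end in -o yet inflect differently (pahatoob, hikfoast), so the final letter is not what conditions the rule; the first letter is.
"kukhihef" begins with k-. The stems beginning with k- (kutligrow → kutligrowast, kezbeh → kezbehast) add -ast.
So kukhihef → kukhihefast.

kukhihefast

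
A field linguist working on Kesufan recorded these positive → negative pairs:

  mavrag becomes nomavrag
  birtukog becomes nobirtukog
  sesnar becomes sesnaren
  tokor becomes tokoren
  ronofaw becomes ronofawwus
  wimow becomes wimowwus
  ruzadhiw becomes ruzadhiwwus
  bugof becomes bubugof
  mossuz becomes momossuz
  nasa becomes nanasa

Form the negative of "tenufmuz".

mavrag and sesnar both have last vowel 'a' yet inflect differently (nomavrag, sesnaren), so the last vowel is not what conditions the rule; the final letter is.
"tenufmuz" ends in -z. The one such stem in the data (mossuz → momossuz) repeats the first consonant+vowel as a prefix (as do bugof, nasa), so the same rule applies.
So tenufmuz → tetenufmuz.

tetenufmuz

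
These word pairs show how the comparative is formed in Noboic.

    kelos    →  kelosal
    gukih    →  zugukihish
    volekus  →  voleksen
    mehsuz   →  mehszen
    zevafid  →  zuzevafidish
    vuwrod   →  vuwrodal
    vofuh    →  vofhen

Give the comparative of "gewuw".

gewwen

"gewuw" has last vowel 'u'. The stems whose last vowel is 'u' (mehsuz → mehszen, volekus → voleksen, vofuh → vofhen) delete the last vowel and add -en.
The other patterns: stems whose last vowel is 'o' add -al; stems whose last vowel is 'i' add zu- … -ish around the stem.
So gewuw → gewwen.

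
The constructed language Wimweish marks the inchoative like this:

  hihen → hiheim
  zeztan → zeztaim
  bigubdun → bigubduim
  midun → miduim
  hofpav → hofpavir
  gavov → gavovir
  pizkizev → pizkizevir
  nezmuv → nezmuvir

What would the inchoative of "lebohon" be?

lebohoim

"lebohon" ends in -n. The stems ending in -n (hihen → hiheim, zeztan → zeztaim, bigubdun → bigubduim) drop the final letter and add -im.
So lebohon → lebohoim.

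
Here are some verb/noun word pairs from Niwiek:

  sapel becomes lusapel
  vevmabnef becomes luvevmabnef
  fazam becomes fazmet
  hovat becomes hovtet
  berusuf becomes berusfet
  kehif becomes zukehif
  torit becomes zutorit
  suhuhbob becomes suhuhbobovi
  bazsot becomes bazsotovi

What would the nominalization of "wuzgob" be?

vevmabnef and berusuf both end in -f yet inflect differently (luvevmabnef, berusfet), so the final letter is not what conditions the rule; the last vowel is.
"wuzgob" has last vowel 'o'. The stems whose last vowel is 'o' (suhuhbob → suhuhbobovi, bazsot → bazsotovi) add -ovi.
So wuzgob → wuzgobovi.

wuzgobovi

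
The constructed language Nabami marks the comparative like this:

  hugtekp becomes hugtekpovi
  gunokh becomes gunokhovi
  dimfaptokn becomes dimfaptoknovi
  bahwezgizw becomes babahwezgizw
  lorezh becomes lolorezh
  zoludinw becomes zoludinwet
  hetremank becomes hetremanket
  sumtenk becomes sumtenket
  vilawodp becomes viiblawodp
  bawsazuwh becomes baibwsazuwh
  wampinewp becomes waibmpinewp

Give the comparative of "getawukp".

gunokh and lorezh both end in -h yet inflect differently (gunokhovi, lolorezh), so the final letter is not what conditions the rule; the second-to-last letter is.
"getawukp" has second-to-last letter 'k'. The stems whose second-to-last letter is 'k' (hugtekp → hugtekpovi, gunokh → gunokhovi, dimfaptokn → dimfaptoknovi) add -ovi.
So getawukp → getawukpovi.

getawukpovi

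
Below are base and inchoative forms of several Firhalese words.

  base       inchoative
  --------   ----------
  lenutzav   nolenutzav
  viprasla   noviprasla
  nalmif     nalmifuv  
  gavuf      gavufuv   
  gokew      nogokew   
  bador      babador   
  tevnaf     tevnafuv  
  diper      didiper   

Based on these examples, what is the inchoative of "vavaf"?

vavafuv

"vavaf" ends in -f. The stems ending in -f (gavuf → gavufuv, nalmif → nalmifuv, tevnaf → tevnafuv) add -uv.
So vavaf → vavafuv.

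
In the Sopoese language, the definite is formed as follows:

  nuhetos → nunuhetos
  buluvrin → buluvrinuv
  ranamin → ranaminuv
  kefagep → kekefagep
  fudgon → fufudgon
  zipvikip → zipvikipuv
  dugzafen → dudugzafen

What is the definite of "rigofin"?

rigofinuv

ranamin and fudgon both end in -n yet inflect differently (ranaminuv, fufudgon), so the final letter is not what conditions the rule; the last vowel is.
"rigofin" has last vowel 'i'. The stems whose last vowel is 'i' (ranamin → ranaminuv, zipvikip → zipvikipuv, buluvrin → buluvrinuv) add -uv.
So rigofin → rigofinuv.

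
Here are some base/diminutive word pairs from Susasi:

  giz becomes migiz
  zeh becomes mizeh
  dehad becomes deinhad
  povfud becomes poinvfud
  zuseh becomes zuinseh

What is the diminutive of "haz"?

zeh and zuseh both end in -h yet inflect differently (mizeh, zuinseh), so the final letter is not what conditions the rule; the number of vowels is.
"haz" has 1 vowel. The stems with 1 vowel (giz → migiz, zeh → mizeh) add the prefix mi-.
The other pattern: stems with 2 vowels insert -in- after the first vowel.
So haz → mihaz.

mihaz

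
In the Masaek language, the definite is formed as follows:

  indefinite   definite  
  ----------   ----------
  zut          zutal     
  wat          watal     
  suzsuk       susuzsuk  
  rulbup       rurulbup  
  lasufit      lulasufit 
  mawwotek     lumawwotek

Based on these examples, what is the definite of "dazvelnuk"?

zut and lasufit both end in -t yet inflect differently (zutal, lulasufit), so the final letter is not what conditions the rule; the number of vowels is.
"dazvelnuk" has 3 vowels. The stems with 3 vowels (lasufit → lulasufit, mawwotek → lumawwotek) add the prefix lu-.
The other patterns: stems with 1 vowel add -al; stems with 2 vowels repeat the first consonant+vowel as a prefix.
So dazvelnuk → ludazvelnuk.

ludazvelnuk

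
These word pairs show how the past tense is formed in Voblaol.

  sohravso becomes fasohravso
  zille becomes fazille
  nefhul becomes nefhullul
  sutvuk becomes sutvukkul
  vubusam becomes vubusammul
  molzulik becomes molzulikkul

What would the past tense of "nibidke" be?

"nibidke" ends in a vowel. The stems ending in a vowel (sohravso → fasohravso, zille → fazille) add the prefix fa-.
So nibidke → fanibidke.

fanibidke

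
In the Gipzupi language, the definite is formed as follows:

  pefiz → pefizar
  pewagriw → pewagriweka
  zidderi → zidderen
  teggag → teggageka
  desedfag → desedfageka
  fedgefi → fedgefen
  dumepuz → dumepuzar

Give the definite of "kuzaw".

"kuzaw" ends in -w. The one such stem in the data (pewagriw → pewagriweka) adds -eka, so the same rule applies.
So kuzaw → kuzaweka.

kuzaweka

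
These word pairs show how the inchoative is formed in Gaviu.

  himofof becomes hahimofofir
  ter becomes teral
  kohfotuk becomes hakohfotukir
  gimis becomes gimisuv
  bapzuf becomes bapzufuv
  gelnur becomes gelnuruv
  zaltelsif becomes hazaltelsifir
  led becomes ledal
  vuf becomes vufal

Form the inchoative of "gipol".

gipoluv

"gipol" has 2 vowels. The stems with 2 vowels (gelnur → gelnuruv, gimis → gimisuv, bapzuf → bapzufuv) add -uv.
So gipol → gipoluv.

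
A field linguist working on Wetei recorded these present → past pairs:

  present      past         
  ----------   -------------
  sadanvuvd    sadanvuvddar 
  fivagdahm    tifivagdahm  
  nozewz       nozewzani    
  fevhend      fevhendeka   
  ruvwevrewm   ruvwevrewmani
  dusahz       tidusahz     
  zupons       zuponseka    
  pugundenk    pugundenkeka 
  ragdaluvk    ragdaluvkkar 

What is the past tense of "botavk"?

"botavk" has second-to-last letter 'v'. The stems whose second-to-last letter is 'v' (ragdaluvk → ragdaluvkkar, sadanvuvd → sadanvuvddar) double the final consonant and add -ar.
The other patterns: stems whose second-to-last letter is 'w' add -ani; stems whose second-to-last letter is 'h' add the prefix ti-; stems whose second-to-last letter is 'n' add -eka.
So botavk → botavkkar.

botavkkar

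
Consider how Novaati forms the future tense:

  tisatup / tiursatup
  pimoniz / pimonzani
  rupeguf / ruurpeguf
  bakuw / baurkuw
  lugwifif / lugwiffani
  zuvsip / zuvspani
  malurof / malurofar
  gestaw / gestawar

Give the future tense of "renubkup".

reurnubkup

lugwifif and rupeguf both end in -f yet inflect differently (lugwiffani, ruurpeguf), so the final letter is not what conditions the rule; the last vowel is.
"renubkup" has last vowel 'u'. The stems whose last vowel is 'u' (rupeguf → ruurpeguf, bakuw → baurkuw, tisatup → tiursatup) insert -ur- after the first vowel.
The other patterns: stems whose last vowel is 'i' delete the last vowel and add -ani; stems whose last vowel is 'a' or 'o' add -ar.
So renubkup → reurnubkup.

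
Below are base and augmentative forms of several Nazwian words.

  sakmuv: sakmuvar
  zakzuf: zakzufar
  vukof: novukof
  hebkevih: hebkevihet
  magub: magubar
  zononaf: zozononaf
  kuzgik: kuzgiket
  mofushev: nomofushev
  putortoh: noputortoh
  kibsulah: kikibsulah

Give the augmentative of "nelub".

"nelub" has last vowel 'u'. The stems whose last vowel is 'u' (zakzuf → zakzufar, magub → magubar, sakmuv → sakmuvar) add -ar.
So nelub → nelubar.

nelubar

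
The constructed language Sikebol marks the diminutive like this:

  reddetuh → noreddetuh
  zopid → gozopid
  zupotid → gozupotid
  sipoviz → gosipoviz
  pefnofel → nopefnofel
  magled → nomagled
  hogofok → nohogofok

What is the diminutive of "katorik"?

gokatorik

"katorik" has last vowel 'i'. The stems whose last vowel is 'i' (sipoviz → gosipoviz, zupotid → gozupotid, zopid → gozopid) add the prefix go-.
The other pattern: stems whose last vowel is 'e', 'o' or 'u' add the prefix no-.
So katorik → gokatorik.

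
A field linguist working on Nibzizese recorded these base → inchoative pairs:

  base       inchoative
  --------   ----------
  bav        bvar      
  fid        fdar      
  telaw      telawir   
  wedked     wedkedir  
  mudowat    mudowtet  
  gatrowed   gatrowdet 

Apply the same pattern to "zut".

fid and wedked both end in -d yet inflect differently (fdar, wedkedir), so the final letter is not what conditions the rule; the number of vowels is.
"zut" has 1 vowel. The stems with 1 vowel (bav → bvar, fid → fdar) delete the last vowel and add -ar.
The other patterns: stems with 2 vowels add -ir; stems with 3 vowels delete the last vowel and add -et.
So zut → ztar.

ztar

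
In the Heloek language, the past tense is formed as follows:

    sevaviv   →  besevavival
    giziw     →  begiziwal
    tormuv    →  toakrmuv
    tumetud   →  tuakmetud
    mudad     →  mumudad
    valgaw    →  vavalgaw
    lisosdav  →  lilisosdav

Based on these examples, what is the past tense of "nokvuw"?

sevaviv and lisosdav both end in -v yet inflect differently (besevavival, lilisosdav), so the final letter is not what conditions the rule; the last vowel is.
"nokvuw" has last vowel 'u'. The stems whose last vowel is 'u' (tormuv → toakrmuv, tumetud → tuakmetud) insert -ak- after the first vowel.
The other patterns: stems whose last vowel is 'i' add be- … -al around the stem; stems whose last vowel is 'a' repeat the first consonant+vowel as a prefix.
So nokvuw → noakkvuw.

noakkvuw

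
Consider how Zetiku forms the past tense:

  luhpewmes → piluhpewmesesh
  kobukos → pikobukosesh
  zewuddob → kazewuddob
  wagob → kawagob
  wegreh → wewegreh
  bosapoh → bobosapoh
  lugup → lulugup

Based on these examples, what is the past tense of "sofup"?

kobukos and zewuddob both have last vowel 'o' yet inflect differently (pikobukosesh, kazewuddob), so the last vowel is not what conditions the rule; the final letter is.
"sofup" ends in -p. The one such stem in the data (lugup → lulugup) repeats the first consonant+vowel as a prefix (as do wegreh, bosapoh), so the same rule applies.
The other patterns: stems ending in -s add pi- … -esh around the stem; stems ending in -b add the prefix ka-.
So sofup → sosofup.

sosofup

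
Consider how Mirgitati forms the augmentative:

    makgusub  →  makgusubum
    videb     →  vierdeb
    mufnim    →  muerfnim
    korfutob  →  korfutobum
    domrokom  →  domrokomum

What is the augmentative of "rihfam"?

rierhfam

domrokom and mufnim both end in -m yet inflect differently (domrokomum, muerfnim), so the final letter is not what conditions the rule; the number of vowels is.
"rihfam" has 2 vowels. The stems with 2 vowels (mufnim → muerfnim, videb → vierdeb) insert -er- after the first vowel.
So rihfam → rierhfam.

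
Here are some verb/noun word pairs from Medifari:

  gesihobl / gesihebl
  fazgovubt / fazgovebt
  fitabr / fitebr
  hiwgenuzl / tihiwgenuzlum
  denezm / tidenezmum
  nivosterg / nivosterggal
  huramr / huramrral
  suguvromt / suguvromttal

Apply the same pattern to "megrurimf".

megrurimffal

"megrurimf" has second-to-last letter 'm'. The stems whose second-to-last letter is 'm' (huramr → huramrral, suguvromt → suguvromttal) double the final consonant and add -al.
The other patterns: stems whose second-to-last letter is 'b' change the last vowel to 'e'; stems whose second-to-last letter is 'z' add ti- … -um around the stem.
So megrurimf → megrurimffal.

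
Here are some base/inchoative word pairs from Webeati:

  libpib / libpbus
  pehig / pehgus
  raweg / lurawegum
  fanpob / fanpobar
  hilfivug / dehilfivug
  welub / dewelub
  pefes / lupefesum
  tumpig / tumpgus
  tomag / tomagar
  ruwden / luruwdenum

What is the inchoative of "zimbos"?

hilfivug and tomag both end in -g yet inflect differently (dehilfivug, tomagar), so the final letter is not what conditions the rule; the last vowel is.
"zimbos" has last vowel 'o'. The one such stem in the data (fanpob → fanpobar) adds -ar, so the same rule applies.
The other patterns: stems whose last vowel is 'u' add the prefix de-; stems whose last vowel is 'e' add lu- … -um around the stem; stems whose last vowel is 'i' delete the last vowel and add -us.
So zimbos → zimbosar.

zimbosar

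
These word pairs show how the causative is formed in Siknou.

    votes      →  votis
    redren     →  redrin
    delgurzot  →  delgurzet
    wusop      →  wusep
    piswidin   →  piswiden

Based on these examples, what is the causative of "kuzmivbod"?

redren and piswidin both end in -n yet inflect differently (redrin, piswiden), so the final letter is not what conditions the rule; the last vowel is.
"kuzmivbod" has last vowel 'o'. The stems whose last vowel is 'o' (delgurzot → delgurzet, wusop → wusep) change the last vowel to 'e'.
The other pattern: stems whose last vowel is 'e' change the last vowel to 'i'.
So kuzmivbod → kuzmivbed.

kuzmivbed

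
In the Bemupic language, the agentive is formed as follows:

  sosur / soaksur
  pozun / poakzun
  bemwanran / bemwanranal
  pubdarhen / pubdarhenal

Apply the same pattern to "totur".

"totur" has last vowel 'u'. The stems whose last vowel is 'u' (sosur → soaksur, pozun → poakzun) insert -ak- after the first vowel.
The other pattern: stems whose last vowel is 'a' or 'e' add -al.
So totur → toaktur.

toaktur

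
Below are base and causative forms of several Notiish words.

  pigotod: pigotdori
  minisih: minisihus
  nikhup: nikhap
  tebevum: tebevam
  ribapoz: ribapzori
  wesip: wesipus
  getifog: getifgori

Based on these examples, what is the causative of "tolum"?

"tolum" has last vowel 'u'. The stems whose last vowel is 'u' (nikhup → nikhap, tebevum → tebevam) change the last vowel to 'a'.
The other patterns: stems whose last vowel is 'i' add -us; stems whose last vowel is 'o' delete the last vowel and add -ori.
So tolum → tolam.

tolam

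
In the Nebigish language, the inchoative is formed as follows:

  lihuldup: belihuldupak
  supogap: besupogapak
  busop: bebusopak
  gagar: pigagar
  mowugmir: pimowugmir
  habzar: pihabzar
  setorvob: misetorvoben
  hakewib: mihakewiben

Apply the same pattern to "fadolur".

supogap and gagar both have last vowel 'a' yet inflect differently (besupogapak, pigagar), so the last vowel is not what conditions the rule; the final letter is.
"fadolur" ends in -r. The stems ending in -r (gagar → pigagar, mowugmir → pimowugmir, habzar → pihabzar) add the prefix pi-.
The other patterns: stems ending in -p add be- … -ak around the stem; stems ending in -b add mi- … -en around the stem.
So fadolur → pifadolur.

pifadolur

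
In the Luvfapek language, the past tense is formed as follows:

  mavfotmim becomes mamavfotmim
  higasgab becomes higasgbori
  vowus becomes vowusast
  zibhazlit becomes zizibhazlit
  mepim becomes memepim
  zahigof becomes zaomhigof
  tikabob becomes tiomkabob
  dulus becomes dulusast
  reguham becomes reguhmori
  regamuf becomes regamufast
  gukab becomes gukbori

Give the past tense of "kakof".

mavfotmim and reguham both end in -m yet inflect differently (mamavfotmim, reguhmori), so the final letter is not what conditions the rule; the last vowel is.
"kakof" has last vowel 'o'. The stems whose last vowel is 'o' (tikabob → tiomkabob, zahigof → zaomhigof) insert -om- after the first vowel.
So kakof → kaomkof.

kaomkof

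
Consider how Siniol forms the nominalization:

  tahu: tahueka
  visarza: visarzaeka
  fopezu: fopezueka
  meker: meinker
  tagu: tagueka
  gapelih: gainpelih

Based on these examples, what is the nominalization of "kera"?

keraeka

meker and tahu both have 2 vowels yet inflect differently (meinker, tahueka), so the number of vowels is not what conditions the rule; whether the stem ends in a vowel or a consonant is.
"kera" ends in a vowel. The stems ending in a vowel (tahu → tahueka, visarza → visarzaeka, fopezu → fopezueka) add -eka.
The other pattern: stems ending in a consonant insert -in- after the first vowel.
So kera → keraeka.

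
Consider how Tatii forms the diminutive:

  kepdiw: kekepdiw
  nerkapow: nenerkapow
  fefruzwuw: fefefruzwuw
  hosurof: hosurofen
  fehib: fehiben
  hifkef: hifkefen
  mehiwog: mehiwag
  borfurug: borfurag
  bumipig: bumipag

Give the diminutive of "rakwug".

rakwag

"rakwug" ends in -g. The stems ending in -g (mehiwog → mehiwag, borfurug → borfurag, bumipig → bumipag) change the last vowel to 'a'.
So rakwug → rakwag.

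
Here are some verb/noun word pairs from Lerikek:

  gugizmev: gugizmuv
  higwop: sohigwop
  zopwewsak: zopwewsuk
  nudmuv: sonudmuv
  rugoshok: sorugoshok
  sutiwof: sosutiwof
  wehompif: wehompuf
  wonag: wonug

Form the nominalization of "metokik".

nudmuv and gugizmev both end in -v yet inflect differently (sonudmuv, gugizmuv), so the final letter is not what conditions the rule; the last vowel is.
"metokik" has last vowel 'i'. The one such stem in the data (wehompif → wehompuf) changes the last vowel to 'u' (as do wonag, gugizmev), so the same rule applies.
The other pattern: stems whose last vowel is 'o' or 'u' add the prefix so-.
So metokik → metokuk.

metokuk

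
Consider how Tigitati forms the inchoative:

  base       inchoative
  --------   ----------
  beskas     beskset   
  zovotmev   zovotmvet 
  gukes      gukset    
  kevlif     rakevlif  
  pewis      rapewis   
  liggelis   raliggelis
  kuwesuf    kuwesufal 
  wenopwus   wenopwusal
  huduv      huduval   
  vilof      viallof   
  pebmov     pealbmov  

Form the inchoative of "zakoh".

beskas and pewis both end in -s yet inflect differently (beskset, rapewis), so the final letter is not what conditions the rule; the last vowel is.
"zakoh" has last vowel 'o'. The stems whose last vowel is 'o' (vilof → viallof, pebmov → pealbmov) insert -al- after the first vowel.
So zakoh → zaalkoh.

zaalkoh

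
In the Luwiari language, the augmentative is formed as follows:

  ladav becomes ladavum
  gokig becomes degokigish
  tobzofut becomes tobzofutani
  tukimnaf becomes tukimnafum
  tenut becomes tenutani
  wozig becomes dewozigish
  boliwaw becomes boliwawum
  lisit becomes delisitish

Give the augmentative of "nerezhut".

nerezhutani

tenut and lisit both end in -t yet inflect differently (tenutani, delisitish), so the final letter is not what conditions the rule; the last vowel is.
"nerezhut" has last vowel 'u'. The stems whose last vowel is 'u' (tenut → tenutani, tobzofut → tobzofutani) add -ani.
So nerezhut → nerezhutani.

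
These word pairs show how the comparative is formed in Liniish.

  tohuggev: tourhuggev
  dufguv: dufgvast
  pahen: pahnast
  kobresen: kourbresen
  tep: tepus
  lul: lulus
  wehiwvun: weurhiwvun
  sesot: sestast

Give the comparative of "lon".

lonus

pahen and wehiwvun both end in -n yet inflect differently (pahnast, weurhiwvun), so the final letter is not what conditions the rule; the number of vowels is.
"lon" has 1 vowel. The stems with 1 vowel (lul → lulus, tep → tepus) add -us.
The other patterns: stems with 2 vowels delete the last vowel and add -ast; stems with 3 vowels insert -ur- after the first vowel.
So lon → lonus.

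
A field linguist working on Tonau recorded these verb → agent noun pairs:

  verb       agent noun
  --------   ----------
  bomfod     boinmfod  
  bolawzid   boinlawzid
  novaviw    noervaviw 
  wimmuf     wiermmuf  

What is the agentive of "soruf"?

soerruf

bolawzid and novaviw both have last vowel 'i' yet inflect differently (boinlawzid, noervaviw), so the last vowel is not what conditions the rule; the final letter is.
"soruf" ends in -f. The one such stem in the data (wimmuf → wiermmuf) inserts -er- after the first vowel (as does novaviw), so the same rule applies.
So soruf → soerruf.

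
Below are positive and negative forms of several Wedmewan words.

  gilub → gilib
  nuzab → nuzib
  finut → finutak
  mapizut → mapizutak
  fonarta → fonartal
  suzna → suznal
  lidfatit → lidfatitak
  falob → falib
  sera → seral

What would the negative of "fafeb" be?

fafib

mapizut and gilub both have last vowel 'u' yet inflect differently (mapizutak, gilib), so the last vowel is not what conditions the rule; the final letter is.
"fafeb" ends in -b. The stems ending in -b (falob → falib, gilub → gilib, nuzab → nuzib) change the last vowel to 'i'.
So fafeb → fafib.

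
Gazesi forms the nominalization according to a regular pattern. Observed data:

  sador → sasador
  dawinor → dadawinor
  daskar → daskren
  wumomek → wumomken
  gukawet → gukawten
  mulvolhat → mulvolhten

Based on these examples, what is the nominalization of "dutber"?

dutbren

sador and daskar both end in -r yet inflect differently (sasador, daskren), so the final letter is not what conditions the rule; the last vowel is.
"dutber" has last vowel 'e'. The stems whose last vowel is 'e' (wumomek → wumomken, gukawet → gukawten) delete the last vowel and add -en.
The other pattern: stems whose last vowel is 'o' repeat the first consonant+vowel as a prefix.
So dutber → dutbren.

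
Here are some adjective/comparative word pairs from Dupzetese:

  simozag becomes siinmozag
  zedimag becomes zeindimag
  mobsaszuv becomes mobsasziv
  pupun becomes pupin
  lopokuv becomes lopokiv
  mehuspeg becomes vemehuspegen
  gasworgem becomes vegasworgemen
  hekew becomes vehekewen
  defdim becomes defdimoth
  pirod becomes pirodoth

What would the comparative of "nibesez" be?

venibesezen

simozag and mehuspeg both end in -g yet inflect differently (siinmozag, vemehuspegen), so the final letter is not what conditions the rule; the last vowel is.
"nibesez" has last vowel 'e'. The stems whose last vowel is 'e' (mehuspeg → vemehuspegen, gasworgem → vegasworgemen, hekew → vehekewen) add ve- … -en around the stem.
So nibesez → venibesezen.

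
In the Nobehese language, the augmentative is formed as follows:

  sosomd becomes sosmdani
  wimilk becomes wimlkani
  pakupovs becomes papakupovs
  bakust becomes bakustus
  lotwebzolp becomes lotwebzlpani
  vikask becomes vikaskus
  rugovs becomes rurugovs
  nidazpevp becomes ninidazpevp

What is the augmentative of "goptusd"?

vikask and wimilk both end in -k yet inflect differently (vikaskus, wimlkani), so the final letter is not what conditions the rule; the second-to-last letter is.
"goptusd" has second-to-last letter 's'. The stems whose second-to-last letter is 's' (bakust → bakustus, vikask → vikaskus) add -us.
The other patterns: stems whose second-to-last letter is 'v' repeat the first consonant+vowel as a prefix; stems whose second-to-last letter is 'l' or 'm' delete the last vowel and add -ani.
So goptusd → goptusdus.

goptusdus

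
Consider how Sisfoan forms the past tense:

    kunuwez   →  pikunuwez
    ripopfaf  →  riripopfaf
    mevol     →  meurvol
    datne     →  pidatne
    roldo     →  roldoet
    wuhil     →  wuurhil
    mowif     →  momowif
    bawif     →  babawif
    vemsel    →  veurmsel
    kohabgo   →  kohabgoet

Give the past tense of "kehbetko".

mevol and kohabgo both have last vowel 'o' yet inflect differently (meurvol, kohabgoet), so the last vowel is not what conditions the rule; the final letter is.
"kehbetko" ends in -o. The stems ending in -o (kohabgo → kohabgoet, roldo → roldoet) add -et.
So kehbetko → kehbetkoet.

kehbetkoet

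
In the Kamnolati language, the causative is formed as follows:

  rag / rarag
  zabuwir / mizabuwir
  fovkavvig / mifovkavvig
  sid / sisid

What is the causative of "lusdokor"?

"lusdokor" has 3 vowels. The stems with 3 vowels (zabuwir → mizabuwir, fovkavvig → mifovkavvig) add the prefix mi-.
So lusdokor → milusdokor.

milusdokor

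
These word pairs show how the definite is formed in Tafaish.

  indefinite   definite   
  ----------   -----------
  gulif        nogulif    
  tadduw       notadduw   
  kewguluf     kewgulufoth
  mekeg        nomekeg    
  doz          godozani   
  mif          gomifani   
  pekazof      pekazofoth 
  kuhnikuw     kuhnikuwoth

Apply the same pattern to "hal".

mif and gulif both end in -f yet inflect differently (gomifani, nogulif), so the final letter is not what conditions the rule; the number of vowels is.
"hal" has 1 vowel. The stems with 1 vowel (mif → gomifani, doz → godozani) add go- … -ani around the stem.
The other patterns: stems with 2 vowels add the prefix no-; stems with 3 vowels add -oth.
So hal → gohalani.

gohalani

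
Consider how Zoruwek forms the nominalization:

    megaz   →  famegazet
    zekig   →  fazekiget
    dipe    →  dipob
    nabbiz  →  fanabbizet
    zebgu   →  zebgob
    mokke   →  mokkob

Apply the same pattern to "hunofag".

"hunofag" ends in a consonant. The stems ending in a consonant (zekig → fazekiget, nabbiz → fanabbizet, megaz → famegazet) add fa- … -et around the stem.
The other pattern: stems ending in a vowel drop the final letter and add -ob.
So hunofag → fahunofaget.

fahunofaget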